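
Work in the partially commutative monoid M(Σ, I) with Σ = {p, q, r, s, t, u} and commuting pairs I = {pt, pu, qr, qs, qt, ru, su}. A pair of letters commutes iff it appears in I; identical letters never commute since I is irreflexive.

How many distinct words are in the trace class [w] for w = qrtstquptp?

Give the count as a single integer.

130

drop 0:q onto floor
drop 1:r onto floor
drop 2:t onto {1:r}
drop 3:s onto {2:t}
drop 4:t onto {3:s}
drop 5:q onto {0:q}
drop 6:u onto {4:t, 5:q}
drop 7:p onto {3:s, 5:q}
drop 8:t onto {6:u}
drop 9:p onto {7:p}
ground layer = {0:q, 1:r}
drop-orders for the pieces not yet dropped (sum over which currently-grounded one goes next):
  1 to go: {8} 1  {9} 1
  2 to go: {6,8} 1  {7,9} 1  {8,9} 2
  3 to go: {4,6,8} 1  {6,8,9} 3  {7,8,9} 3
  4 to go: {4,6,8,9} 4  {6,7,8,9} 6
  5 to go: {4,6,7,8,9} 10  {5,6,7,8,9} 6
  6 to go: {0,5,6,7,8,9} 6  {3,4,6,7,8,9} 10  {4,5,6,7,8,9} 16
  7 to go: {0,4,5,6,7,8,9} 22  {2,3,4,6,7,8,9} 10  {3,4,5,6,7,8,9} 26
  8 to go: {0,3,4,5,6,7,8,9} 48  {1,2,3,4,6,7,8,9} 10  {2,3,4,5,6,7,8,9} 36
  if 0:q drops first: 46 orders
  if 1:r drops first: 84 orders
heap linearizations: 130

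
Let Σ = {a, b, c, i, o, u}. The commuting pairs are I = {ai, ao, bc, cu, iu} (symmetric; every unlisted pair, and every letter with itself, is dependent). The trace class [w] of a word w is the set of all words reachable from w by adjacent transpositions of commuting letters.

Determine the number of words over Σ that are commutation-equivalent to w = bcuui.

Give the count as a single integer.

#0=b has no predecessor
#1=c has no predecessor
#2=u depends on [0:b]
#3=u depends on [2:u]
#4=i depends on [0:b, 1:c]
sources: [0:b, 1:c]
N(rest) = Σ N(rest − s) over sources s of rest; N(one piece) = 1:
  size 1 → [3]=1  [4]=1
  size 2 → [1,4]=1  [2,3]=1  [3,4]=2
  size 3 → [1,3,4]=3  [2,3,4]=3
  first=0(b) contributes 6
  first=1(c) contributes 3
|[w]| = 9

9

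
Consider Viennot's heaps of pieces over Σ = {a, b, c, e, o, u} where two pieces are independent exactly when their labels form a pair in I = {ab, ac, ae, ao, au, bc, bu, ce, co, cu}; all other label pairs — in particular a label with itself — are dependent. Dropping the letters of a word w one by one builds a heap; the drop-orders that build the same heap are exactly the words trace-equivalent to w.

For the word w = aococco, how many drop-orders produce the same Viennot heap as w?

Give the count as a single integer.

#0=a has no predecessor
#1=o has no predecessor
#2=c has no predecessor
#3=o depends on [1:o]
#4=c depends on [2:c]
#5=c depends on [4:c]
#6=o depends on [3:o]
sources: [0:a, 1:o, 2:c]
N(rest) = Σ N(rest − s) over sources s of rest; N(one piece) = 1:
  size 1 → [0]=1  [5]=1  [6]=1
  size 2 → [0,5]=2  [0,6]=2  [3,6]=1  [4,5]=1  [5,6]=2
  size 3 → [0,3,6]=3  [0,4,5]=3  [0,5,6]=6  [1,3,6]=1  [2,4,5]=1  [3,5,6]=3  [4,5,6]=3
  size 4 → [0,1,3,6]=4  [0,2,4,5]=4  [0,3,5,6]=12  [0,4,5,6]=12  [1,3,5,6]=4  [2,4,5,6]=4  [3,4,5,6]=6
  size 5 → [0,1,3,5,6]=20  [0,2,4,5,6]=20  [0,3,4,5,6]=30  [1,3,4,5,6]=10  [2,3,4,5,6]=10
  first=0(a) contributes 20
  first=1(o) contributes 60
  first=2(c) contributes 60
|[w]| = 140

140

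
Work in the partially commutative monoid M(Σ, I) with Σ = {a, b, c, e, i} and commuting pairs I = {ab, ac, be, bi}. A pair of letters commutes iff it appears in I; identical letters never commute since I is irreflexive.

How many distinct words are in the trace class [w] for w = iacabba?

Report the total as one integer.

20

0(i) covers ∅
1(a) covers 0:i
2(c) covers 0:i
3(a) covers 1:a
4(b) covers 2:c
5(b) covers 4:b
6(a) covers 3:a
floor of heap: 0:i
completions by unplaced set U, small U first (add the entries for U minus each lowest piece of U):
  |U|=1: {5}:1  {6}:1
  |U|=2: {3,6}:1  {4,5}:1  {5,6}:2
  |U|=3: {1,3,6}:1  {2,4,5}:1  {3,5,6}:3  {4,5,6}:3
  |U|=4: {1,3,5,6}:4  {2,4,5,6}:4  {3,4,5,6}:6
  |U|=5: {1,3,4,5,6}:10  {2,3,4,5,6}:10
  start at 0(i): 20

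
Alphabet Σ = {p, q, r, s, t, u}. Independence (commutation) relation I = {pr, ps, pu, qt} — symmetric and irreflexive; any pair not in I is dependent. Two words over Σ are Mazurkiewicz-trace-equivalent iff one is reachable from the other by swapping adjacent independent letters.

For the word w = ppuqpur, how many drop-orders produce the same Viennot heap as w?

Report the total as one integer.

#0=p has no predecessor
#1=p depends on [0:p]
#2=u has no predecessor
#3=q depends on [1:p, 2:u]
#4=p depends on [3:q]
#5=u depends on [3:q]
#6=r depends on [5:u]
sources: [0:p, 2:u]
N(rest) = Σ N(rest − s) over sources s of rest; N(one piece) = 1:
  size 1 → [4]=1  [6]=1
  size 2 → [4,6]=2  [5,6]=1
  size 3 → [4,5,6]=3
  size 4 → [3,4,5,6]=3
  size 5 → [1,3,4,5,6]=3  [2,3,4,5,6]=3
  first=0(p) contributes 6
  first=2(u) contributes 3
|[w]| = 9

9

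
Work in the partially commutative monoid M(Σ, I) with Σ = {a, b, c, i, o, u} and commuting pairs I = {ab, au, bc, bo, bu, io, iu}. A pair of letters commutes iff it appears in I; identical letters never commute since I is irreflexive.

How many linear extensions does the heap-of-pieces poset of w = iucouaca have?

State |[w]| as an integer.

drop 0:i onto floor
drop 1:u onto floor
drop 2:c onto {0:i, 1:u}
drop 3:o onto {2:c}
drop 4:u onto {3:o}
drop 5:a onto {3:o}
drop 6:c onto {4:u, 5:a}
drop 7:a onto {6:c}
ground layer = {0:i, 1:u}
drop-orders for the pieces not yet dropped (sum over which currently-grounded one goes next):
  1 to go: {7} 1
  2 to go: {6,7} 1
  3 to go: {4,6,7} 1  {5,6,7} 1
  4 to go: {4,5,6,7} 2
  5 to go: {3,4,5,6,7} 2
  6 to go: {2,3,4,5,6,7} 2
  if 0:i drops first: 2 orders
  if 1:u drops first: 2 orders
heap linearizations: 4

4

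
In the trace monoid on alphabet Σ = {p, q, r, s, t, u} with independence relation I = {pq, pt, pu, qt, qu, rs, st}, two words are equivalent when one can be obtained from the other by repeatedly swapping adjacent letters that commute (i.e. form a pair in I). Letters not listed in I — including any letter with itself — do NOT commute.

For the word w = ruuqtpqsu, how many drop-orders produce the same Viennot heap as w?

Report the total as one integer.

90

drop 0:r onto floor
drop 1:u onto {0:r}
drop 2:u onto {1:u}
drop 3:q onto {0:r}
drop 4:t onto {2:u}
drop 5:p onto {0:r}
drop 6:q onto {3:q}
drop 7:s onto {2:u, 5:p, 6:q}
drop 8:u onto {4:t, 7:s}
ground layer = {0:r}
drop-orders for the pieces not yet dropped (sum over which currently-grounded one goes next):
  1 to go: {8} 1
  2 to go: {4,8} 1  {7,8} 1
  3 to go: {4,7,8} 2  {5,7,8} 1  {6,7,8} 1
  4 to go: {2,4,7,8} 2  {3,6,7,8} 1  {4,5,7,8} 3  {4,6,7,8} 3  {5,6,7,8} 2
  5 to go: {1,2,4,7,8} 2  {2,4,5,7,8} 5  {2,4,6,7,8} 5  {3,4,6,7,8} 4  {3,5,6,7,8} 3  {4,5,6,7,8} 8
  6 to go: {1,2,4,5,7,8} 7  {1,2,4,6,7,8} 7  {2,3,4,6,7,8} 9  {2,4,5,6,7,8} 18  {3,4,5,6,7,8} 15
  7 to go: {1,2,3,4,6,7,8} 16  {1,2,4,5,6,7,8} 32  {2,3,4,5,6,7,8} 42
  if 0:r drops first: 90 orders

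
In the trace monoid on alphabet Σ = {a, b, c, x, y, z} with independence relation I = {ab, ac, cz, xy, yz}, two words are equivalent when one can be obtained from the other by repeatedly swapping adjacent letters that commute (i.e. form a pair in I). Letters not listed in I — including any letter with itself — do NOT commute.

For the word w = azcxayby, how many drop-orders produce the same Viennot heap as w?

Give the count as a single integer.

#0=a has no predecessor
#1=z depends on [0:a]
#2=c has no predecessor
#3=x depends on [1:z, 2:c]
#4=a depends on [3:x]
#5=y depends on [4:a]
#6=b depends on [5:y]
#7=y depends on [6:b]
sources: [0:a, 2:c]
N(rest) = Σ N(rest − s) over sources s of rest; N(one piece) = 1:
  size 1 → [7]=1
  size 2 → [6,7]=1
  size 3 → [5,6,7]=1
  size 4 → [4,5,6,7]=1
  size 5 → [3,4,5,6,7]=1
  size 6 → [1,3,4,5,6,7]=1  [2,3,4,5,6,7]=1
  first=0(a) contributes 2
  first=2(c) contributes 1
|[w]| = 3

3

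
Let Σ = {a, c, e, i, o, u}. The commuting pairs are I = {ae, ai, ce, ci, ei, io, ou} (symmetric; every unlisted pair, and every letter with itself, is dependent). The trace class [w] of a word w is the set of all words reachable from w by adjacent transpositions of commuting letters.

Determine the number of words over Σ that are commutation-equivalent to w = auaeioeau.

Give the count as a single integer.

24

piece 0:a — minimal
piece 1:u rests on {0:a}
piece 2:a rests on {1:u}
piece 3:e rests on {1:u}
piece 4:i rests on {1:u}
piece 5:o rests on {2:a, 3:e}
piece 6:e rests on {5:o}
piece 7:a rests on {5:o}
piece 8:u rests on {4:i, 6:e, 7:a}
minimal pieces: {0:a}
ways to finish when only these pieces remain (= sum over removing one remaining piece with nothing left below it):
  1 left: {8}→1
  2 left: {4,8}→1  {6,8}→1  {7,8}→1
  3 left: {4,6,8}→2  {4,7,8}→2  {6,7,8}→2
  4 left: {4,6,7,8}→6  {5,6,7,8}→2
  5 left: {2,5,6,7,8}→2  {3,5,6,7,8}→2  {4,5,6,7,8}→8
  6 left: {2,3,5,6,7,8}→4  {2,4,5,6,7,8}→10  {3,4,5,6,7,8}→10
  7 left: {2,3,4,5,6,7,8}→24
  placing 0:a first → 24 extensions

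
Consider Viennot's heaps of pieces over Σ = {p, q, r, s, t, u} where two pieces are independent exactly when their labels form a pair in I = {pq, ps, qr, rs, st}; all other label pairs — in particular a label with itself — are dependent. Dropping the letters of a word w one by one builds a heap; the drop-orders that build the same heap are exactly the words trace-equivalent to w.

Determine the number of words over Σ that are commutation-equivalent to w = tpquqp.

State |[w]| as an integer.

#0=t has no predecessor
#1=p depends on [0:t]
#2=q depends on [0:t]
#3=u depends on [1:p, 2:q]
#4=q depends on [3:u]
#5=p depends on [3:u]
sources: [0:t]
N(rest) = Σ N(rest − s) over sources s of rest; N(one piece) = 1:
  size 1 → [4]=1  [5]=1
  size 2 → [4,5]=2
  size 3 → [3,4,5]=2
  size 4 → [1,3,4,5]=2  [2,3,4,5]=2
  first=0(t) contributes 4

4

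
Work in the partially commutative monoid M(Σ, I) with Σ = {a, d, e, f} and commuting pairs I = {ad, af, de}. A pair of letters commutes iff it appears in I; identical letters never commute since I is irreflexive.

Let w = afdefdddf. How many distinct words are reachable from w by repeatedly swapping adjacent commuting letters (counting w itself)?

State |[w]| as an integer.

5

#0=a has no predecessor
#1=f has no predecessor
#2=d depends on [1:f]
#3=e depends on [0:a, 1:f]
#4=f depends on [2:d, 3:e]
#5=d depends on [4:f]
#6=d depends on [5:d]
#7=d depends on [6:d]
#8=f depends on [7:d]
sources: [0:a, 1:f]
N(rest) = Σ N(rest − s) over sources s of rest; N(one piece) = 1:
  size 1 → [8]=1
  size 2 → [7,8]=1
  size 3 → [6,7,8]=1
  size 4 → [5,6,7,8]=1
  size 5 → [4,5,6,7,8]=1
  size 6 → [2,4,5,6,7,8]=1  [3,4,5,6,7,8]=1
  size 7 → [0,3,4,5,6,7,8]=1  [2,3,4,5,6,7,8]=2
  first=0(a) contributes 2
  first=1(f) contributes 3
|[w]| = 5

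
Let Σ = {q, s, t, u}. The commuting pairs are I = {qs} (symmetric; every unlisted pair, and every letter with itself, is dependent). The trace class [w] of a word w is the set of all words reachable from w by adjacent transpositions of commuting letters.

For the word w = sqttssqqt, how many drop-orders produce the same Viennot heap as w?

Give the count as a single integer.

12

piece 0:s — minimal
piece 1:q — minimal
piece 2:t rests on {0:s, 1:q}
piece 3:t rests on {2:t}
piece 4:s rests on {3:t}
piece 5:s rests on {4:s}
piece 6:q rests on {3:t}
piece 7:q rests on {6:q}
piece 8:t rests on {5:s, 7:q}
minimal pieces: {0:s, 1:q}
ways to finish when only these pieces remain (= sum over removing one remaining piece with nothing left below it):
  1 left: {8}→1
  2 left: {5,8}→1  {7,8}→1
  3 left: {4,5,8}→1  {5,7,8}→2  {6,7,8}→1
  4 left: {4,5,7,8}→3  {5,6,7,8}→3
  5 left: {4,5,6,7,8}→6
  6 left: {3,4,5,6,7,8}→6
  7 left: {2,3,4,5,6,7,8}→6
  placing 0:s first → 6 extensions
  placing 1:q first → 6 extensions
total linear extensions = 12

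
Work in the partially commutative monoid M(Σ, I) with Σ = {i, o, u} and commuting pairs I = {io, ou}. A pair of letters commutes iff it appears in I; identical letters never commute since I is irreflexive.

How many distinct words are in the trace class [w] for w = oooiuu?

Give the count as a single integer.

#0=o has no predecessor
#1=o depends on [0:o]
#2=o depends on [1:o]
#3=i has no predecessor
#4=u depends on [3:i]
#5=u depends on [4:u]
sources: [0:o, 3:i]
N(rest) = Σ N(rest − s) over sources s of rest; N(one piece) = 1:
  size 1 → [2]=1  [5]=1
  size 2 → [1,2]=1  [2,5]=2  [4,5]=1
  size 3 → [0,1,2]=1  [1,2,5]=3  [2,4,5]=3  [3,4,5]=1
  size 4 → [0,1,2,5]=4  [1,2,4,5]=6  [2,3,4,5]=4
  first=0(o) contributes 10
  first=3(i) contributes 10
|[w]| = 20

20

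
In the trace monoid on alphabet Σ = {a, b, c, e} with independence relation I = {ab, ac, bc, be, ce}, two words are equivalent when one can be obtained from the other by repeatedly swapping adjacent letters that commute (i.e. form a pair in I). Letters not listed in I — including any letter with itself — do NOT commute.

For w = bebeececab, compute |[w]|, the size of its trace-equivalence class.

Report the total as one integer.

#0=b has no predecessor
#1=e has no predecessor
#2=b depends on [0:b]
#3=e depends on [1:e]
#4=e depends on [3:e]
#5=c has no predecessor
#6=e depends on [4:e]
#7=c depends on [5:c]
#8=a depends on [6:e]
#9=b depends on [2:b]
sources: [0:b, 1:e, 5:c]
N(rest) = Σ N(rest − s) over sources s of rest; N(one piece) = 1:
  size 1 → [7]=1  [8]=1  [9]=1
  size 2 → [2,9]=1  [5,7]=1  [6,8]=1  [7,8]=2  [7,9]=2  [8,9]=2
  size 3 → [0,2,9]=1  [2,7,9]=3  [2,8,9]=3  [4,6,8]=1  [5,7,8]=3  [5,7,9]=3  [6,7,8]=3  [6,8,9]=3  [7,8,9]=6
  size 4 → [0,2,7,9]=4  [0,2,8,9]=4  [2,5,7,9]=6  [2,6,8,9]=6  [2,7,8,9]=12  [3,4,6,8]=1  [4,6,7,8]=4  [4,6,8,9]=4  [5,6,7,8]=6  [5,7,8,9]=12  [6,7,8,9]=12
  size 5 → [0,2,5,7,9]=10  [0,2,6,8,9]=10  [0,2,7,8,9]=20  [1,3,4,6,8]=1  [2,4,6,8,9]=10  [2,5,7,8,9]=30  [2,6,7,8,9]=30  [3,4,6,7,8]=5  [3,4,6,8,9]=5  [4,5,6,7,8]=10  [4,6,7,8,9]=20  [5,6,7,8,9]=30
  size 6 → [0,2,4,6,8,9]=20  [0,2,5,7,8,9]=60  [0,2,6,7,8,9]=60  [1,3,4,6,7,8]=6  [1,3,4,6,8,9]=6  [2,3,4,6,8,9]=15  [2,4,6,7,8,9]=60  [2,5,6,7,8,9]=90  [3,4,5,6,7,8]=15  [3,4,6,7,8,9]=30  [4,5,6,7,8,9]=60
  size 7 → [0,2,3,4,6,8,9]=35  [0,2,4,6,7,8,9]=140  [0,2,5,6,7,8,9]=210  [1,2,3,4,6,8,9]=21  [1,3,4,5,6,7,8]=21  [1,3,4,6,7,8,9]=42  [2,3,4,6,7,8,9]=105  [2,4,5,6,7,8,9]=210  [3,4,5,6,7,8,9]=105
  size 8 → [0,1,2,3,4,6,8,9]=56  [0,2,3,4,6,7,8,9]=280  [0,2,4,5,6,7,8,9]=560  [1,2,3,4,6,7,8,9]=168  [1,3,4,5,6,7,8,9]=168  [2,3,4,5,6,7,8,9]=420
  first=0(b) contributes 756
  first=1(e) contributes 1260
  first=5(c) contributes 504
|[w]| = 2520

2520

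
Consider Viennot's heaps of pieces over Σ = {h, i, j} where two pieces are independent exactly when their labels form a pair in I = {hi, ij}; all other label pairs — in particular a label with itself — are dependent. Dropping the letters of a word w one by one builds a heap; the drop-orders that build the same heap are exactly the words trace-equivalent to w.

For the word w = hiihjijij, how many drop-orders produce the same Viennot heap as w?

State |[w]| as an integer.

126

drop 0:h onto floor
drop 1:i onto floor
drop 2:i onto {1:i}
drop 3:h onto {0:h}
drop 4:j onto {3:h}
drop 5:i onto {2:i}
drop 6:j onto {4:j}
drop 7:i onto {5:i}
drop 8:j onto {6:j}
ground layer = {0:h, 1:i}
drop-orders for the pieces not yet dropped (sum over which currently-grounded one goes next):
  1 to go: {7} 1  {8} 1
  2 to go: {5,7} 1  {6,8} 1  {7,8} 2
  3 to go: {2,5,7} 1  {4,6,8} 1  {5,7,8} 3  {6,7,8} 3
  4 to go: {1,2,5,7} 1  {2,5,7,8} 4  {3,4,6,8} 1  {4,6,7,8} 4  {5,6,7,8} 6
  5 to go: {0,3,4,6,8} 1  {1,2,5,7,8} 5  {2,5,6,7,8} 10  {3,4,6,7,8} 5  {4,5,6,7,8} 10
  6 to go: {0,3,4,6,7,8} 6  {1,2,5,6,7,8} 15  {2,4,5,6,7,8} 20  {3,4,5,6,7,8} 15
  7 to go: {0,3,4,5,6,7,8} 21  {1,2,4,5,6,7,8} 35  {2,3,4,5,6,7,8} 35
  if 0:h drops first: 70 orders
  if 1:i drops first: 56 orders
heap linearizations: 126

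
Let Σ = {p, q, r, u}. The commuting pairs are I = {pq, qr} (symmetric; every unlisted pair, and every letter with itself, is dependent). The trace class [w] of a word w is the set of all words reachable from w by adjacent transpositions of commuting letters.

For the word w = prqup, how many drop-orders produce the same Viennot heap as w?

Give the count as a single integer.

3

drop 0:p onto floor
drop 1:r onto {0:p}
drop 2:q onto floor
drop 3:u onto {1:r, 2:q}
drop 4:p onto {3:u}
ground layer = {0:p, 2:q}
drop-orders for the pieces not yet dropped (sum over which currently-grounded one goes next):
  1 to go: {4} 1
  2 to go: {3,4} 1
  3 to go: {1,3,4} 1  {2,3,4} 1
  if 0:p drops first: 2 orders
  if 2:q drops first: 1 orders
heap linearizations: 3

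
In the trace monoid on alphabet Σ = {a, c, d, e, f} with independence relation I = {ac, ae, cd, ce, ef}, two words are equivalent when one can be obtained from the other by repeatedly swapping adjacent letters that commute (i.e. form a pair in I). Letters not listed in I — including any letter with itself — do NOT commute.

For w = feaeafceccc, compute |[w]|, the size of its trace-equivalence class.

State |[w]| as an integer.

165

0(f) covers ∅
1(e) covers ∅
2(a) covers 0:f
3(e) covers 1:e
4(a) covers 2:a
5(f) covers 4:a
6(c) covers 5:f
7(e) covers 3:e
8(c) covers 6:c
9(c) covers 8:c
10(c) covers 9:c
floor of heap: 0:f, 1:e
completions by unplaced set U, small U first (add the entries for U minus each lowest piece of U):
  |U|=1: {7}:1  {10}:1
  |U|=2: {3,7}:1  {7,10}:2  {9,10}:1
  |U|=3: {1,3,7}:1  {3,7,10}:3  {7,9,10}:3  {8,9,10}:1
  |U|=4: {1,3,7,10}:4  {3,7,9,10}:6  {6,8,9,10}:1  {7,8,9,10}:4
  |U|=5: {1,3,7,9,10}:10  {3,7,8,9,10}:10  {5,6,8,9,10}:1  {6,7,8,9,10}:5
  |U|=6: {1,3,7,8,9,10}:20  {3,6,7,8,9,10}:15  {4,5,6,8,9,10}:1  {5,6,7,8,9,10}:6
  |U|=7: {1,3,6,7,8,9,10}:35  {2,4,5,6,8,9,10}:1  {3,5,6,7,8,9,10}:21  {4,5,6,7,8,9,10}:7
  |U|=8: {0,2,4,5,6,8,9,10}:1  {1,3,5,6,7,8,9,10}:56  {2,4,5,6,7,8,9,10}:8  {3,4,5,6,7,8,9,10}:28
  |U|=9: {0,2,4,5,6,7,8,9,10}:9  {1,3,4,5,6,7,8,9,10}:84  {2,3,4,5,6,7,8,9,10}:36
  start at 0(f): 120
  start at 1(e): 45
sum over floor = 165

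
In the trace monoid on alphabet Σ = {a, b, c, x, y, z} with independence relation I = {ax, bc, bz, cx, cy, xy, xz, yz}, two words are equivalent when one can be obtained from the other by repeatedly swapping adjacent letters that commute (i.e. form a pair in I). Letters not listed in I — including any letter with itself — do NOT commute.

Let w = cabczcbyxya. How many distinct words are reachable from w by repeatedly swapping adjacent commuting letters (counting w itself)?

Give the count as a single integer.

#0=c has no predecessor
#1=a depends on [0:c]
#2=b depends on [1:a]
#3=c depends on [1:a]
#4=z depends on [3:c]
#5=c depends on [4:z]
#6=b depends on [2:b]
#7=y depends on [6:b]
#8=x depends on [6:b]
#9=y depends on [7:y]
#10=a depends on [5:c, 9:y]
sources: [0:c]
N(rest) = Σ N(rest − s) over sources s of rest; N(one piece) = 1:
  size 1 → [8]=1  [10]=1
  size 2 → [5,10]=1  [8,10]=2  [9,10]=1
  size 3 → [4,5,10]=1  [5,8,10]=3  [5,9,10]=2  [7,9,10]=1  [8,9,10]=3
  size 4 → [3,4,5,10]=1  [4,5,8,10]=4  [4,5,9,10]=3  [5,7,9,10]=3  [5,8,9,10]=8  [7,8,9,10]=4
  size 5 → [3,4,5,8,10]=5  [3,4,5,9,10]=4  [4,5,7,9,10]=6  [4,5,8,9,10]=15  [5,7,8,9,10]=15  [6,7,8,9,10]=4
  size 6 → [2,6,7,8,9,10]=4  [3,4,5,7,9,10]=10  [3,4,5,8,9,10]=24  [4,5,7,8,9,10]=36  [5,6,7,8,9,10]=19
  size 7 → [2,5,6,7,8,9,10]=23  [3,4,5,7,8,9,10]=70  [4,5,6,7,8,9,10]=55
  size 8 → [2,4,5,6,7,8,9,10]=78  [3,4,5,6,7,8,9,10]=125
  size 9 → [2,3,4,5,6,7,8,9,10]=203
  first=0(c) contributes 203

203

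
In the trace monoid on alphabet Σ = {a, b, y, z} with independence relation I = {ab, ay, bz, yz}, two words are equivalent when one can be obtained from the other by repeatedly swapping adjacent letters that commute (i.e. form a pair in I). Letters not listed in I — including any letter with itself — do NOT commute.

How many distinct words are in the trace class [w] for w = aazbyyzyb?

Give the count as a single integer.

126

#0=a has no predecessor
#1=a depends on [0:a]
#2=z depends on [1:a]
#3=b has no predecessor
#4=y depends on [3:b]
#5=y depends on [4:y]
#6=z depends on [2:z]
#7=y depends on [5:y]
#8=b depends on [7:y]
sources: [0:a, 3:b]
N(rest) = Σ N(rest − s) over sources s of rest; N(one piece) = 1:
  size 1 → [6]=1  [8]=1
  size 2 → [2,6]=1  [6,8]=2  [7,8]=1
  size 3 → [1,2,6]=1  [2,6,8]=3  [5,7,8]=1  [6,7,8]=3
  size 4 → [0,1,2,6]=1  [1,2,6,8]=4  [2,6,7,8]=6  [4,5,7,8]=1  [5,6,7,8]=4
  size 5 → [0,1,2,6,8]=5  [1,2,6,7,8]=10  [2,5,6,7,8]=10  [3,4,5,7,8]=1  [4,5,6,7,8]=5
  size 6 → [0,1,2,6,7,8]=15  [1,2,5,6,7,8]=20  [2,4,5,6,7,8]=15  [3,4,5,6,7,8]=6
  size 7 → [0,1,2,5,6,7,8]=35  [1,2,4,5,6,7,8]=35  [2,3,4,5,6,7,8]=21
  first=0(a) contributes 56
  first=3(b) contributes 70
|[w]| = 126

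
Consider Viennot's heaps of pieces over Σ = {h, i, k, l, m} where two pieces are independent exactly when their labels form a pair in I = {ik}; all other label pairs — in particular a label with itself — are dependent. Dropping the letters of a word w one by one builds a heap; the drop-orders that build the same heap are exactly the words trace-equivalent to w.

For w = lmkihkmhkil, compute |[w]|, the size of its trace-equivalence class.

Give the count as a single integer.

4

drop 0:l onto floor
drop 1:m onto {0:l}
drop 2:k onto {1:m}
drop 3:i onto {1:m}
drop 4:h onto {2:k, 3:i}
drop 5:k onto {4:h}
drop 6:m onto {5:k}
drop 7:h onto {6:m}
drop 8:k onto {7:h}
drop 9:i onto {7:h}
drop 10:l onto {8:k, 9:i}
ground layer = {0:l}
drop-orders for the pieces not yet dropped (sum over which currently-grounded one goes next):
  1 to go: {10} 1
  2 to go: {8,10} 1  {9,10} 1
  3 to go: {8,9,10} 2
  4 to go: {7,8,9,10} 2
  5 to go: {6,7,8,9,10} 2
  6 to go: {5,6,7,8,9,10} 2
  7 to go: {4,5,6,7,8,9,10} 2
  8 to go: {2,4,5,6,7,8,9,10} 2  {3,4,5,6,7,8,9,10} 2
  9 to go: {2,3,4,5,6,7,8,9,10} 4
  if 0:l drops first: 4 orders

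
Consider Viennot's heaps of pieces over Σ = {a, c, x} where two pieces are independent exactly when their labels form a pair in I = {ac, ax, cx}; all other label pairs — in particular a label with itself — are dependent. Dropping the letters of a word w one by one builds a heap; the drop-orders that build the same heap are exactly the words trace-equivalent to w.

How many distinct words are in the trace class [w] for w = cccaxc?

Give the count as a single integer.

#0=c has no predecessor
#1=c depends on [0:c]
#2=c depends on [1:c]
#3=a has no predecessor
#4=x has no predecessor
#5=c depends on [2:c]
sources: [0:c, 3:a, 4:x]
N(rest) = Σ N(rest − s) over sources s of rest; N(one piece) = 1:
  size 1 → [3]=1  [4]=1  [5]=1
  size 2 → [2,5]=1  [3,4]=2  [3,5]=2  [4,5]=2
  size 3 → [1,2,5]=1  [2,3,5]=3  [2,4,5]=3  [3,4,5]=6
  size 4 → [0,1,2,5]=1  [1,2,3,5]=4  [1,2,4,5]=4  [2,3,4,5]=12
  first=0(c) contributes 20
  first=3(a) contributes 5
  first=4(x) contributes 5
|[w]| = 30

30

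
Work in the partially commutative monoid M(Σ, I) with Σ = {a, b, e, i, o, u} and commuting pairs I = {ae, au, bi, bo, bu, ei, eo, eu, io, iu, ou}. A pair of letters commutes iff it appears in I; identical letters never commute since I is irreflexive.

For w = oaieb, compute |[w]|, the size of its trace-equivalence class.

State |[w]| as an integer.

0(o) covers ∅
1(a) covers 0:o
2(i) covers 1:a
3(e) covers ∅
4(b) covers 1:a, 3:e
floor of heap: 0:o, 3:e
completions by unplaced set U, small U first (add the entries for U minus each lowest piece of U):
  |U|=1: {2}:1  {4}:1
  |U|=2: {2,4}:2  {3,4}:1
  |U|=3: {1,2,4}:2  {2,3,4}:3
  start at 0(o): 5
  start at 3(e): 2
sum over floor = 7

7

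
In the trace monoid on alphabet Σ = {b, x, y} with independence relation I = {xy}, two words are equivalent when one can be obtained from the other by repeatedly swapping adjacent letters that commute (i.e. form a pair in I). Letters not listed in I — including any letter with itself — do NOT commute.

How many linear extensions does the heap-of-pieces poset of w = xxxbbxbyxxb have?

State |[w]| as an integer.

3

drop 0:x onto floor
drop 1:x onto {0:x}
drop 2:x onto {1:x}
drop 3:b onto {2:x}
drop 4:b onto {3:b}
drop 5:x onto {4:b}
drop 6:b onto {5:x}
drop 7:y onto {6:b}
drop 8:x onto {6:b}
drop 9:x onto {8:x}
drop 10:b onto {7:y, 9:x}
ground layer = {0:x}
drop-orders for the pieces not yet dropped (sum over which currently-grounded one goes next):
  1 to go: {10} 1
  2 to go: {7,10} 1  {9,10} 1
  3 to go: {7,9,10} 2  {8,9,10} 1
  4 to go: {7,8,9,10} 3
  5 to go: {6,7,8,9,10} 3
  6 to go: {5,6,7,8,9,10} 3
  7 to go: {4,5,6,7,8,9,10} 3
  8 to go: {3,4,5,6,7,8,9,10} 3
  9 to go: {2,3,4,5,6,7,8,9,10} 3
  if 0:x drops first: 3 orders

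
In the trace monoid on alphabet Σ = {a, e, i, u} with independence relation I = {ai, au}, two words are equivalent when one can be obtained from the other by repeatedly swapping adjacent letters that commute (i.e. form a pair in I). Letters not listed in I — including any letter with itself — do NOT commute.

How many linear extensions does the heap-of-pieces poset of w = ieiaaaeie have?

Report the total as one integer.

#0=i has no predecessor
#1=e depends on [0:i]
#2=i depends on [1:e]
#3=a depends on [1:e]
#4=a depends on [3:a]
#5=a depends on [4:a]
#6=e depends on [2:i, 5:a]
#7=i depends on [6:e]
#8=e depends on [7:i]
sources: [0:i]
N(rest) = Σ N(rest − s) over sources s of rest; N(one piece) = 1:
  size 1 → [8]=1
  size 2 → [7,8]=1
  size 3 → [6,7,8]=1
  size 4 → [2,6,7,8]=1  [5,6,7,8]=1
  size 5 → [2,5,6,7,8]=2  [4,5,6,7,8]=1
  size 6 → [2,4,5,6,7,8]=3  [3,4,5,6,7,8]=1
  size 7 → [2,3,4,5,6,7,8]=4
  first=0(i) contributes 4

4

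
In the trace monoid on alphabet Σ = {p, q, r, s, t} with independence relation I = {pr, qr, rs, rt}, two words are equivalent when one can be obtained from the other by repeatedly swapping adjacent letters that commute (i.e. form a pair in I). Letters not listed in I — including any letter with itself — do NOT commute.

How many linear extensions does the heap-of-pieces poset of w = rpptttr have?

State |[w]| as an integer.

0(r) covers ∅
1(p) covers ∅
2(p) covers 1:p
3(t) covers 2:p
4(t) covers 3:t
5(t) covers 4:t
6(r) covers 0:r
floor of heap: 0:r, 1:p
completions by unplaced set U, small U first (add the entries for U minus each lowest piece of U):
  |U|=1: {5}:1  {6}:1
  |U|=2: {0,6}:1  {4,5}:1  {5,6}:2
  |U|=3: {0,5,6}:3  {3,4,5}:1  {4,5,6}:3
  |U|=4: {0,4,5,6}:6  {2,3,4,5}:1  {3,4,5,6}:4
  |U|=5: {0,3,4,5,6}:10  {1,2,3,4,5}:1  {2,3,4,5,6}:5
  start at 0(r): 6
  start at 1(p): 15
sum over floor = 21

21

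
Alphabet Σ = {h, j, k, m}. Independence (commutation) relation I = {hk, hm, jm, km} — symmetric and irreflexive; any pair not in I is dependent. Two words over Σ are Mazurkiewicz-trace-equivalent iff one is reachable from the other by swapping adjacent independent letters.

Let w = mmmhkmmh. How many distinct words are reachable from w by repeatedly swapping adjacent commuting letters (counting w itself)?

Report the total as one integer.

drop 0:m onto floor
drop 1:m onto {0:m}
drop 2:m onto {1:m}
drop 3:h onto floor
drop 4:k onto floor
drop 5:m onto {2:m}
drop 6:m onto {5:m}
drop 7:h onto {3:h}
ground layer = {0:m, 3:h, 4:k}
drop-orders for the pieces not yet dropped (sum over which currently-grounded one goes next):
  1 to go: {4} 1  {6} 1  {7} 1
  2 to go: {3,7} 1  {4,6} 2  {4,7} 2  {5,6} 1  {6,7} 2
  3 to go: {2,5,6} 1  {3,4,7} 3  {3,6,7} 3  {4,5,6} 3  {4,6,7} 6  {5,6,7} 3
  4 to go: {1,2,5,6} 1  {2,4,5,6} 4  {2,5,6,7} 4  {3,4,6,7} 12  {3,5,6,7} 6  {4,5,6,7} 12
  5 to go: {0,1,2,5,6} 1  {1,2,4,5,6} 5  {1,2,5,6,7} 5  {2,3,5,6,7} 10  {2,4,5,6,7} 20  {3,4,5,6,7} 30
  6 to go: {0,1,2,4,5,6} 6  {0,1,2,5,6,7} 6  {1,2,3,5,6,7} 15  {1,2,4,5,6,7} 30  {2,3,4,5,6,7} 60
  if 0:m drops first: 105 orders
  if 3:h drops first: 42 orders
  if 4:k drops first: 21 orders
heap linearizations: 168

168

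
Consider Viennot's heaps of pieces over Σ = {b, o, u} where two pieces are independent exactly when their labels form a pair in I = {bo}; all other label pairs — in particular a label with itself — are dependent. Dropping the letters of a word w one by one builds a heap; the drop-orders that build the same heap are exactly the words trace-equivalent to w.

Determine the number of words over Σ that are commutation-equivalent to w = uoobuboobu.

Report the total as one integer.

18

piece 0:u — minimal
piece 1:o rests on {0:u}
piece 2:o rests on {1:o}
piece 3:b rests on {0:u}
piece 4:u rests on {2:o, 3:b}
piece 5:b rests on {4:u}
piece 6:o rests on {4:u}
piece 7:o rests on {6:o}
piece 8:b rests on {5:b}
piece 9:u rests on {7:o, 8:b}
minimal pieces: {0:u}
ways to finish when only these pieces remain (= sum over removing one remaining piece with nothing left below it):
  1 left: {9}→1
  2 left: {7,9}→1  {8,9}→1
  3 left: {5,8,9}→1  {6,7,9}→1  {7,8,9}→2
  4 left: {5,7,8,9}→3  {6,7,8,9}→3
  5 left: {5,6,7,8,9}→6
  6 left: {4,5,6,7,8,9}→6
  7 left: {2,4,5,6,7,8,9}→6  {3,4,5,6,7,8,9}→6
  8 left: {1,2,4,5,6,7,8,9}→6  {2,3,4,5,6,7,8,9}→12
  placing 0:u first → 18 extensions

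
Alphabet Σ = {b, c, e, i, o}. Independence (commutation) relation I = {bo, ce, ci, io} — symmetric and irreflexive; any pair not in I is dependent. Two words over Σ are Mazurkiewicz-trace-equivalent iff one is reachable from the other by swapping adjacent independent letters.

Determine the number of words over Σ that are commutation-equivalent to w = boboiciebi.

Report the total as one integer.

46

drop 0:b onto floor
drop 1:o onto floor
drop 2:b onto {0:b}
drop 3:o onto {1:o}
drop 4:i onto {2:b}
drop 5:c onto {2:b, 3:o}
drop 6:i onto {4:i}
drop 7:e onto {3:o, 6:i}
drop 8:b onto {5:c, 7:e}
drop 9:i onto {8:b}
ground layer = {0:b, 1:o}
drop-orders for the pieces not yet dropped (sum over which currently-grounded one goes next):
  1 to go: {9} 1
  2 to go: {8,9} 1
  3 to go: {5,8,9} 1  {7,8,9} 1
  4 to go: {5,7,8,9} 2  {6,7,8,9} 1
  5 to go: {3,5,7,8,9} 2  {4,6,7,8,9} 1  {5,6,7,8,9} 3
  6 to go: {1,3,5,7,8,9} 2  {3,5,6,7,8,9} 5  {4,5,6,7,8,9} 4
  7 to go: {1,3,5,6,7,8,9} 7  {2,4,5,6,7,8,9} 4  {3,4,5,6,7,8,9} 9
  8 to go: {0,2,4,5,6,7,8,9} 4  {1,3,4,5,6,7,8,9} 16  {2,3,4,5,6,7,8,9} 13
  if 0:b drops first: 29 orders
  if 1:o drops first: 17 orders
heap linearizations: 46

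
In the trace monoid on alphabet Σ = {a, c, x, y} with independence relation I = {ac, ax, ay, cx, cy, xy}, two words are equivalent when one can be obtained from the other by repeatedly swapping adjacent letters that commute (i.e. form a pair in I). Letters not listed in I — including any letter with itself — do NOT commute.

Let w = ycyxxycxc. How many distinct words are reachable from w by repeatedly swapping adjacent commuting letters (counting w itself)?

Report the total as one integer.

1680

0(y) covers ∅
1(c) covers ∅
2(y) covers 0:y
3(x) covers ∅
4(x) covers 3:x
5(y) covers 2:y
6(c) covers 1:c
7(x) covers 4:x
8(c) covers 6:c
floor of heap: 0:y, 1:c, 3:x
completions by unplaced set U, small U first (add the entries for U minus each lowest piece of U):
  |U|=1: {5}:1  {7}:1  {8}:1
  |U|=2: {2,5}:1  {4,7}:1  {5,7}:2  {5,8}:2  {6,8}:1  {7,8}:2
  |U|=3: {0,2,5}:1  {1,6,8}:1  {2,5,7}:3  {2,5,8}:3  {3,4,7}:1  {4,5,7}:3  {4,7,8}:3  {5,6,8}:3  {5,7,8}:6  {6,7,8}:3
  |U|=4: {0,2,5,7}:4  {0,2,5,8}:4  {1,5,6,8}:4  {1,6,7,8}:4  {2,4,5,7}:6  {2,5,6,8}:6  {2,5,7,8}:12  {3,4,5,7}:4  {3,4,7,8}:4  {4,5,7,8}:12  {4,6,7,8}:6  {5,6,7,8}:12
  |U|=5: {0,2,4,5,7}:10  {0,2,5,6,8}:10  {0,2,5,7,8}:20  {1,2,5,6,8}:10  {1,4,6,7,8}:10  {1,5,6,7,8}:20  {2,3,4,5,7}:10  {2,4,5,7,8}:30  {2,5,6,7,8}:30  {3,4,5,7,8}:20  {3,4,6,7,8}:10  {4,5,6,7,8}:30
  |U|=6: {0,1,2,5,6,8}:20  {0,2,3,4,5,7}:20  {0,2,4,5,7,8}:60  {0,2,5,6,7,8}:60  {1,2,5,6,7,8}:60  {1,3,4,6,7,8}:20  {1,4,5,6,7,8}:60  {2,3,4,5,7,8}:60  {2,4,5,6,7,8}:90  {3,4,5,6,7,8}:60
  |U|=7: {0,1,2,5,6,7,8}:140  {0,2,3,4,5,7,8}:140  {0,2,4,5,6,7,8}:210  {1,2,4,5,6,7,8}:210  {1,3,4,5,6,7,8}:140  {2,3,4,5,6,7,8}:210
  start at 0(y): 560
  start at 1(c): 560
  start at 3(x): 560
sum over floor = 1680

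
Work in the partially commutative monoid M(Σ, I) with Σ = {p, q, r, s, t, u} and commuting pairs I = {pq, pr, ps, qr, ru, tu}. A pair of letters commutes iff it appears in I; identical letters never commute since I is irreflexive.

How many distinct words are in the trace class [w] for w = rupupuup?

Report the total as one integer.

piece 0:r — minimal
piece 1:u — minimal
piece 2:p rests on {1:u}
piece 3:u rests on {2:p}
piece 4:p rests on {3:u}
piece 5:u rests on {4:p}
piece 6:u rests on {5:u}
piece 7:p rests on {6:u}
minimal pieces: {0:r, 1:u}
ways to finish when only these pieces remain (= sum over removing one remaining piece with nothing left below it):
  1 left: {0}→1  {7}→1
  2 left: {0,7}→2  {6,7}→1
  3 left: {0,6,7}→3  {5,6,7}→1
  4 left: {0,5,6,7}→4  {4,5,6,7}→1
  5 left: {0,4,5,6,7}→5  {3,4,5,6,7}→1
  6 left: {0,3,4,5,6,7}→6  {2,3,4,5,6,7}→1
  placing 0:r first → 1 extensions
  placing 1:u first → 7 extensions
total linear extensions = 8

8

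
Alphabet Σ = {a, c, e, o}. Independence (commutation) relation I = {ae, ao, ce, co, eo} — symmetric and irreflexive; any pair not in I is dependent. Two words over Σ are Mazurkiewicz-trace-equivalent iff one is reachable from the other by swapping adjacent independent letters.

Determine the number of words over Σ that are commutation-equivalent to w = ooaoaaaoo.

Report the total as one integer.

126

#0=o has no predecessor
#1=o depends on [0:o]
#2=a has no predecessor
#3=o depends on [1:o]
#4=a depends on [2:a]
#5=a depends on [4:a]
#6=a depends on [5:a]
#7=o depends on [3:o]
#8=o depends on [7:o]
sources: [0:o, 2:a]
N(rest) = Σ N(rest − s) over sources s of rest; N(one piece) = 1:
  size 1 → [6]=1  [8]=1
  size 2 → [5,6]=1  [6,8]=2  [7,8]=1
  size 3 → [3,7,8]=1  [4,5,6]=1  [5,6,8]=3  [6,7,8]=3
  size 4 → [1,3,7,8]=1  [2,4,5,6]=1  [3,6,7,8]=4  [4,5,6,8]=4  [5,6,7,8]=6
  size 5 → [0,1,3,7,8]=1  [1,3,6,7,8]=5  [2,4,5,6,8]=5  [3,5,6,7,8]=10  [4,5,6,7,8]=10
  size 6 → [0,1,3,6,7,8]=6  [1,3,5,6,7,8]=15  [2,4,5,6,7,8]=15  [3,4,5,6,7,8]=20
  size 7 → [0,1,3,5,6,7,8]=21  [1,3,4,5,6,7,8]=35  [2,3,4,5,6,7,8]=35
  first=0(o) contributes 70
  first=2(a) contributes 56
|[w]| = 126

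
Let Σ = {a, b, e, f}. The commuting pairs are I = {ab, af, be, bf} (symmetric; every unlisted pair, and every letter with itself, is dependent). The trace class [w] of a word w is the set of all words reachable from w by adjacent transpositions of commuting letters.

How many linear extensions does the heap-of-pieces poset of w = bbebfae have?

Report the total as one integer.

drop 0:b onto floor
drop 1:b onto {0:b}
drop 2:e onto floor
drop 3:b onto {1:b}
drop 4:f onto {2:e}
drop 5:a onto {2:e}
drop 6:e onto {4:f, 5:a}
ground layer = {0:b, 2:e}
drop-orders for the pieces not yet dropped (sum over which currently-grounded one goes next):
  1 to go: {3} 1  {6} 1
  2 to go: {1,3} 1  {3,6} 2  {4,6} 1  {5,6} 1
  3 to go: {0,1,3} 1  {1,3,6} 3  {3,4,6} 3  {3,5,6} 3  {4,5,6} 2
  4 to go: {0,1,3,6} 4  {1,3,4,6} 6  {1,3,5,6} 6  {2,4,5,6} 2  {3,4,5,6} 8
  5 to go: {0,1,3,4,6} 10  {0,1,3,5,6} 10  {1,3,4,5,6} 20  {2,3,4,5,6} 10
  if 0:b drops first: 30 orders
  if 2:e drops first: 40 orders
heap linearizations: 70

70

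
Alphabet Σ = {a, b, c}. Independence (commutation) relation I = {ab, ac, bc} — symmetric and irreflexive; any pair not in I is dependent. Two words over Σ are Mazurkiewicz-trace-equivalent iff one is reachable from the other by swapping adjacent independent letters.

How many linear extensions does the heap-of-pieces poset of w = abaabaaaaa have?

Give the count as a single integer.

45

piece 0:a — minimal
piece 1:b — minimal
piece 2:a rests on {0:a}
piece 3:a rests on {2:a}
piece 4:b rests on {1:b}
piece 5:a rests on {3:a}
piece 6:a rests on {5:a}
piece 7:a rests on {6:a}
piece 8:a rests on {7:a}
piece 9:a rests on {8:a}
minimal pieces: {0:a, 1:b}
ways to finish when only these pieces remain (= sum over removing one remaining piece with nothing left below it):
  1 left: {4}→1  {9}→1
  2 left: {1,4}→1  {4,9}→2  {8,9}→1
  3 left: {1,4,9}→3  {4,8,9}→3  {7,8,9}→1
  4 left: {1,4,8,9}→6  {4,7,8,9}→4  {6,7,8,9}→1
  5 left: {1,4,7,8,9}→10  {4,6,7,8,9}→5  {5,6,7,8,9}→1
  6 left: {1,4,6,7,8,9}→15  {3,5,6,7,8,9}→1  {4,5,6,7,8,9}→6
  7 left: {1,4,5,6,7,8,9}→21  {2,3,5,6,7,8,9}→1  {3,4,5,6,7,8,9}→7
  8 left: {0,2,3,5,6,7,8,9}→1  {1,3,4,5,6,7,8,9}→28  {2,3,4,5,6,7,8,9}→8
  placing 0:a first → 36 extensions
  placing 1:b first → 9 extensions
total linear extensions = 45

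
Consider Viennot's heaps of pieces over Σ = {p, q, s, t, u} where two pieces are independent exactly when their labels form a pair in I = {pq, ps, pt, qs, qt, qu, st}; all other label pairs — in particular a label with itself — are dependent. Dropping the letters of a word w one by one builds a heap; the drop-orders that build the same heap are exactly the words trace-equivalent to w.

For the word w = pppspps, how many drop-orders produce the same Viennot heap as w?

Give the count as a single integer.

#0=p has no predecessor
#1=p depends on [0:p]
#2=p depends on [1:p]
#3=s has no predecessor
#4=p depends on [2:p]
#5=p depends on [4:p]
#6=s depends on [3:s]
sources: [0:p, 3:s]
N(rest) = Σ N(rest − s) over sources s of rest; N(one piece) = 1:
  size 1 → [5]=1  [6]=1
  size 2 → [3,6]=1  [4,5]=1  [5,6]=2
  size 3 → [2,4,5]=1  [3,5,6]=3  [4,5,6]=3
  size 4 → [1,2,4,5]=1  [2,4,5,6]=4  [3,4,5,6]=6
  size 5 → [0,1,2,4,5]=1  [1,2,4,5,6]=5  [2,3,4,5,6]=10
  first=0(p) contributes 15
  first=3(s) contributes 6
|[w]| = 21

21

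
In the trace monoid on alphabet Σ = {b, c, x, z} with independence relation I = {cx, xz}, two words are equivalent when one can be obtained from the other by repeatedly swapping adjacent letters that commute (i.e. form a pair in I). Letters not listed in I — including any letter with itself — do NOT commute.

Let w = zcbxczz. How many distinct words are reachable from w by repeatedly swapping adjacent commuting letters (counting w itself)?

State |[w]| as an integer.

#0=z has no predecessor
#1=c depends on [0:z]
#2=b depends on [1:c]
#3=x depends on [2:b]
#4=c depends on [2:b]
#5=z depends on [4:c]
#6=z depends on [5:z]
sources: [0:z]
N(rest) = Σ N(rest − s) over sources s of rest; N(one piece) = 1:
  size 1 → [3]=1  [6]=1
  size 2 → [3,6]=2  [5,6]=1
  size 3 → [3,5,6]=3  [4,5,6]=1
  size 4 → [3,4,5,6]=4
  size 5 → [2,3,4,5,6]=4
  first=0(z) contributes 4

4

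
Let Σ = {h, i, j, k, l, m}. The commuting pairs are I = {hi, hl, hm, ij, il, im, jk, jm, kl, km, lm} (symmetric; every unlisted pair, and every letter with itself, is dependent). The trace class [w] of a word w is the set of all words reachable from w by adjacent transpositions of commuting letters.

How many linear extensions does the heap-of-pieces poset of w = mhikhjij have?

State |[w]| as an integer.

drop 0:m onto floor
drop 1:h onto floor
drop 2:i onto floor
drop 3:k onto {1:h, 2:i}
drop 4:h onto {3:k}
drop 5:j onto {4:h}
drop 6:i onto {3:k}
drop 7:j onto {5:j}
ground layer = {0:m, 1:h, 2:i}
drop-orders for the pieces not yet dropped (sum over which currently-grounded one goes next):
  1 to go: {0} 1  {6} 1  {7} 1
  2 to go: {0,6} 2  {0,7} 2  {5,7} 1  {6,7} 2
  3 to go: {0,5,7} 3  {0,6,7} 6  {4,5,7} 1  {5,6,7} 3
  4 to go: {0,4,5,7} 4  {0,5,6,7} 12  {4,5,6,7} 4
  5 to go: {0,4,5,6,7} 20  {3,4,5,6,7} 4
  6 to go: {0,3,4,5,6,7} 24  {1,3,4,5,6,7} 4  {2,3,4,5,6,7} 4
  if 0:m drops first: 8 orders
  if 1:h drops first: 28 orders
  if 2:i drops first: 28 orders
heap linearizations: 64

64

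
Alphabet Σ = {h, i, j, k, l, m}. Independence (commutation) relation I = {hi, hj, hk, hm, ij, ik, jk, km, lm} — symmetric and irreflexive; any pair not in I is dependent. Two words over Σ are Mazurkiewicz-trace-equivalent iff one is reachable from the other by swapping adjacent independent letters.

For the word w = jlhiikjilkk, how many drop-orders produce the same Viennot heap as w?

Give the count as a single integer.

120

0(j) covers ∅
1(l) covers 0:j
2(h) covers 1:l
3(i) covers 1:l
4(i) covers 3:i
5(k) covers 1:l
6(j) covers 1:l
7(i) covers 4:i
8(l) covers 2:h, 5:k, 6:j, 7:i
9(k) covers 8:l
10(k) covers 9:k
floor of heap: 0:j
completions by unplaced set U, small U first (add the entries for U minus each lowest piece of U):
  |U|=1: {10}:1
  |U|=2: {9,10}:1
  |U|=3: {8,9,10}:1
  |U|=4: {2,8,9,10}:1  {5,8,9,10}:1  {6,8,9,10}:1  {7,8,9,10}:1
  |U|=5: {2,5,8,9,10}:2  {2,6,8,9,10}:2  {2,7,8,9,10}:2  {4,7,8,9,10}:1  {5,6,8,9,10}:2  {5,7,8,9,10}:2  {6,7,8,9,10}:2
  |U|=6: {2,4,7,8,9,10}:3  {2,5,6,8,9,10}:6  {2,5,7,8,9,10}:6  {2,6,7,8,9,10}:6  {3,4,7,8,9,10}:1  {4,5,7,8,9,10}:3  {4,6,7,8,9,10}:3  {5,6,7,8,9,10}:6
  |U|=7: {2,3,4,7,8,9,10}:4  {2,4,5,7,8,9,10}:12  {2,4,6,7,8,9,10}:12  {2,5,6,7,8,9,10}:24  {3,4,5,7,8,9,10}:4  {3,4,6,7,8,9,10}:4  {4,5,6,7,8,9,10}:12
  |U|=8: {2,3,4,5,7,8,9,10}:20  {2,3,4,6,7,8,9,10}:20  {2,4,5,6,7,8,9,10}:60  {3,4,5,6,7,8,9,10}:20
  |U|=9: {2,3,4,5,6,7,8,9,10}:120
  start at 0(j): 120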